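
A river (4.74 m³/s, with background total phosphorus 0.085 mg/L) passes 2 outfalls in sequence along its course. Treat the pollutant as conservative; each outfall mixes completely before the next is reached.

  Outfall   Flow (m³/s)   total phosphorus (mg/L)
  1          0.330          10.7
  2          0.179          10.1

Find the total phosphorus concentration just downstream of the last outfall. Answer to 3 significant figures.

Below outfall 1: Q → 5.070 m³/s, C = (4.740·0.08500 + 0.3300·10.70)/5.070 = 0.7759 mg/L.
Below outfall 2: Q → 5.249 m³/s, C = (5.070·0.7759 + 0.1790·10.10)/5.249 = 1.094 mg/L.

1.09 mg/L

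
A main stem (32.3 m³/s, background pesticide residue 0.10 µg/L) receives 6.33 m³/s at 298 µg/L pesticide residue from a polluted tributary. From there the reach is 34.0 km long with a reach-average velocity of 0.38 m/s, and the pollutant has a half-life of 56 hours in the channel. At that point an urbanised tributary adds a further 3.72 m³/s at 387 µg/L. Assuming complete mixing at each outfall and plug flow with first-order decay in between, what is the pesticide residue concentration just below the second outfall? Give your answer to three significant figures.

66.8 µg/L

Conservation of mass: C = (32.30·0.1000 + 6.330·298.0) / 38.63 = 1890/38.63 = 48.91 µg/L; combined flow 38.63 m³/s.
Travel time t = 34.0·1000 / 0.38 = 89470 s = 24.85 h.
Half-life 56 h → k = ln 2 / 56 = 0.01238 h⁻¹ = 0.2971 d⁻¹.
Applying C = C₀e^(−kt): 48.91 × 0.7352 = 35.96 µg/L.
At the second outfall, C = (38.63·35.96 + 3.720·387.0) / (38.63 + 3.720) = 66.80 µg/L.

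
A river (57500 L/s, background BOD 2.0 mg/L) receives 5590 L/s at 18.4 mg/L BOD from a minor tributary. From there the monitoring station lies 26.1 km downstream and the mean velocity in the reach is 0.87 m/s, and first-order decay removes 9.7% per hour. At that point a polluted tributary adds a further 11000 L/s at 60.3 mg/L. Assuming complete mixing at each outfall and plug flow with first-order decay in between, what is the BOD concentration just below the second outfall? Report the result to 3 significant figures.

Flow-weighted average: C = (57500·2.000 + 5590·18.40) / 63090 = 217900/63090 = 3.453 mg/L; combined flow 63090 L/s.
Travel time t = 26.1·1000 / 0.87 = 30000 s = 8.333 h.
9.7%/h lost → k = −ln(1 − 0.097) = 0.1020 h⁻¹.
Applying C = C₀e^(−kt): 3.453 × 0.4273 = 1.476 mg/L.
At the second outfall, C = (63090·1.476 + 11000·60.30) / (63090 + 11000) = 10.21 mg/L.

10.2 mg/L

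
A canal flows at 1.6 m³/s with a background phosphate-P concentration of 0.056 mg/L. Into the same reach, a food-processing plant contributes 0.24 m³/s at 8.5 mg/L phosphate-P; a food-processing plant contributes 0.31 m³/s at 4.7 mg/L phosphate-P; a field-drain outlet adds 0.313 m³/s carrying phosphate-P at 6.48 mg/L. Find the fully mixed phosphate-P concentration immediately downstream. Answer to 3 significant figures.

2.28 mg/L

After mixing, C = (1.600·0.05600 + 0.2400·8.500 + 0.3100·4.700 + 0.3130·6.480) / 2.463 = 5.615/2.463 = 2.280 mg/L.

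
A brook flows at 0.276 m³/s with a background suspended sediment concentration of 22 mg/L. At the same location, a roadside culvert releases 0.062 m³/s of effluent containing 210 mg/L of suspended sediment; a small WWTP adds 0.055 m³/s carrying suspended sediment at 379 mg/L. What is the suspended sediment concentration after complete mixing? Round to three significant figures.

102 mg/L

Conservation of mass: C = (0.2760·22.00 + 0.06200·210.0 + 0.05500·379.0) / 0.3930 = 39.94/0.3930 = 101.6 mg/L.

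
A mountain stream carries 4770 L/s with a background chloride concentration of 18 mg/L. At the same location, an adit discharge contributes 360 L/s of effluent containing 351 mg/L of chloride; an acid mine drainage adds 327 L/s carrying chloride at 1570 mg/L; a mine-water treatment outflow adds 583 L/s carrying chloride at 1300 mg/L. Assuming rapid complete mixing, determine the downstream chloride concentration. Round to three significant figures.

246 mg/L

After mixing, C = (4770·18.00 + 360.0·351.0 + 327.0·1570 + 583.0·1300) / 6040 = 1484000/6040 = 245.6 mg/L.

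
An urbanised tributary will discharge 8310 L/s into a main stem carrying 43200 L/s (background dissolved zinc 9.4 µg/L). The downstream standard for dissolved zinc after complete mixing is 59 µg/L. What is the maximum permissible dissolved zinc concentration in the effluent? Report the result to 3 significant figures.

317 µg/L

At the limit, (Qr·Cr + Qe·Cₑ)/(Qr + Qe) = 59:
Cₑ = (51510·59 − 43200·9.400) / 8310 = 316.8 µg/L.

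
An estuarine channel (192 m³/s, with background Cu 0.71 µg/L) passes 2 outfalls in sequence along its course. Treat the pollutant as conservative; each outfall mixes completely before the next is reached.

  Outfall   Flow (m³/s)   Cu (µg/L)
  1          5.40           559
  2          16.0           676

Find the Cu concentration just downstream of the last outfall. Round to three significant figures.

After outfall 1: Q = 192.0 + 5.400 = 197.4 m³/s; C = (192.0·0.7100 + 5.400·559.0)/197.4 = 15.98 µg/L.
After outfall 2: Q = 197.4 + 16.00 = 213.4 m³/s; C = (197.4·15.98 + 16.00·676.0)/213.4 = 65.47 µg/L.

65.5 µg/L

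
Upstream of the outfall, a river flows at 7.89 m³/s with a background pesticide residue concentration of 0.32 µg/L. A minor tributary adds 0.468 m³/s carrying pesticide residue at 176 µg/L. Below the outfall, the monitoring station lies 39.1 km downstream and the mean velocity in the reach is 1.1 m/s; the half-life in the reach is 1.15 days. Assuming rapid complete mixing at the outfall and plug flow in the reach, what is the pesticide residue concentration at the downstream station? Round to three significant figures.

7.93 µg/L

Conservation of mass: C = (7.890·0.3200 + 0.4680·176.0) / 8.358 = 84.89/8.358 = 10.16 µg/L.
Travel time t = 39.1·1000 / 1.1 = 35550 s = 9.874 h.
Half-life 1.15 d → k = ln 2 / 1.15 = 0.6027 d⁻¹.
After decay, C = 10.16 × e^(−kt) = 10.16 × 0.7804 = 7.926 µg/L.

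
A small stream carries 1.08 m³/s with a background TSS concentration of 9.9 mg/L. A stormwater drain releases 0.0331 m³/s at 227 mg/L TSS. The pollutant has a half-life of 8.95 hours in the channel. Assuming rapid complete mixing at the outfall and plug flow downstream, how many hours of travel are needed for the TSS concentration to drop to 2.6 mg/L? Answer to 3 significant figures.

23.7 h

Flow-weighted average: C = (1.080·9.900 + 0.03310·227.0) / 1.113 = 18.21/1.113 = 16.36 mg/L.
Half-life 8.95 h → k = ln 2 / 8.95 = 0.07745 h⁻¹ = 1.859 d⁻¹.
16.36·exp(−k·t) = 2.6 → t = ln(16.36/2.6)/k = 85490 s = 23.75 h.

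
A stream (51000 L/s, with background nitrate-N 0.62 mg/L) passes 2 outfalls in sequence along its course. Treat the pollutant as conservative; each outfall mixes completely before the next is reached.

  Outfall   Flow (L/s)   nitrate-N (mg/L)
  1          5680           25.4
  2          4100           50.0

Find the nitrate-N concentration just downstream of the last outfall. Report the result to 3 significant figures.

Outfall 1: combined Q = 56680 L/s; C = (51000·0.6200 + 5680·25.40)/56680 = 3.103 mg/L.
Outfall 2: combined Q = 60780 L/s; C = (56680·3.103 + 4100·50.00)/60780 = 6.267 mg/L.

6.27 mg/L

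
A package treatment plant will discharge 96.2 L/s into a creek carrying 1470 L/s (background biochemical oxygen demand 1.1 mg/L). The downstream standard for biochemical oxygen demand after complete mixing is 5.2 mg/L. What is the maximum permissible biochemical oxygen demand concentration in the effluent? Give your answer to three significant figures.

67.9 mg/L

At the limit, (Qr·Cr + Qe·Cₑ)/(Qr + Qe) = 5.2:
Cₑ = (1566·5.2 − 1470·1.100) / 96.20 = 67.85 mg/L.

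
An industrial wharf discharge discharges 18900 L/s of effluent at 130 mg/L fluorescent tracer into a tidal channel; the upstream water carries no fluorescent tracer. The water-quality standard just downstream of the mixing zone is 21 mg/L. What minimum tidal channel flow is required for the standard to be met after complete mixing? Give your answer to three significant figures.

Set C_mix = 21: (Q·0 + 18900·130.0) / (Q + 18900) = 21
→ Q = 18900·(130.0 − 21)/(21 − 0) = 98100 L/s.

98100 L/s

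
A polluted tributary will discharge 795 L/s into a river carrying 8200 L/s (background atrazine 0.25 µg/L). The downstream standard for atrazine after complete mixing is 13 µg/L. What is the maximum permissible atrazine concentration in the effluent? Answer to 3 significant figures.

145 µg/L

At the limit, (Qr·Cr + Qe·Cₑ)/(Qr + Qe) = 13:
Cₑ = (8995·13 − 8200·0.2500) / 795.0 = 144.5 µg/L.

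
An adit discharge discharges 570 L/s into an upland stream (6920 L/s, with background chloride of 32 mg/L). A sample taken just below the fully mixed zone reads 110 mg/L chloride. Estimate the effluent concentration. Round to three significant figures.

Mass balance: 6920·32.00 + 570.0·Cₑ = 7490·110.0
→ Cₑ = (7490·110.0 − 6920·32.00) / 570.0 = 1057 mg/L.

1060 mg/L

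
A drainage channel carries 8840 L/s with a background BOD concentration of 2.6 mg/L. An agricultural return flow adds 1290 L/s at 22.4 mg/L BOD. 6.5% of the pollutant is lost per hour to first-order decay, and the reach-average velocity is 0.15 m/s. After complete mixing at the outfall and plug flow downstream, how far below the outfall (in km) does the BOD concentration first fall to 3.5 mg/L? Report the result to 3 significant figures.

After mixing, C = (8840·2.600 + 1290·22.40) / 10130 = 51880/10130 = 5.121 mg/L.
6.5%/h lost → k = −ln(1 − 0.065) = 0.06721 h⁻¹.
Set 5.121·exp(−k·t) = 3.5 → t = ln(5.121/3.5)/k = 20390 s = 5.664 h.
Distance = v·t = 0.15·20390 = 3059 m = 3.059 km.

3.06 km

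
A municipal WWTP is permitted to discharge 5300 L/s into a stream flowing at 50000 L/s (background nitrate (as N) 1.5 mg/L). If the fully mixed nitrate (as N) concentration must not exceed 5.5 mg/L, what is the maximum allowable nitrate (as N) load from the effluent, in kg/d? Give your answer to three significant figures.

Mass balance at the limit: 50000·1.500 + 5300·Cₑ = 55300·5.5 → Cₑ = 43.24 mg/L.
5300 L/s = 5.300 m³/s. Load = 5.300 m³/s × 43.24 g/m³ × 86 400 s/d = 19800 kg/d.

19800 kg/d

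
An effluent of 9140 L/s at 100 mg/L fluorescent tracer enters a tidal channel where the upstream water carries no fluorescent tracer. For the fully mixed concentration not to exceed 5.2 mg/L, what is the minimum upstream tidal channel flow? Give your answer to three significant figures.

Set C_mix = 5.2: (Q·0 + 9140·100.0) / (Q + 9140) = 5.2
→ Q = 9140·(100.0 − 5.2)/(5.2 − 0) = 166600 L/s.

167000 L/s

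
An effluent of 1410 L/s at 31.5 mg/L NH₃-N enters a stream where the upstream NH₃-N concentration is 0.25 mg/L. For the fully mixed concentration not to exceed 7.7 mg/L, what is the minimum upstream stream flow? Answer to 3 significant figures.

4500 L/s

Set C_mix = 7.7: (Q·0.2500 + 1410·31.50) / (Q + 1410) = 7.7
→ Q = 1410·(31.50 − 7.7)/(7.7 − 0.2500) = 4504 L/s.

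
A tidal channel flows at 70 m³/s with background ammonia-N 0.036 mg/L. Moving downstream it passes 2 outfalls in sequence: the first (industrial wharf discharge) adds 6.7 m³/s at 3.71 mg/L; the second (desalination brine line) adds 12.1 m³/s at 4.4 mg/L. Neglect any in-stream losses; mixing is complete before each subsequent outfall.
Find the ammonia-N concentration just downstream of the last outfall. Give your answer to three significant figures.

Below outfall 1: Q → 76.70 m³/s, C = (70.00·0.03600 + 6.700·3.710)/76.70 = 0.3569 mg/L.
Below outfall 2: Q → 88.80 m³/s, C = (76.70·0.3569 + 12.10·4.400)/88.80 = 0.9078 mg/L.

0.908 mg/L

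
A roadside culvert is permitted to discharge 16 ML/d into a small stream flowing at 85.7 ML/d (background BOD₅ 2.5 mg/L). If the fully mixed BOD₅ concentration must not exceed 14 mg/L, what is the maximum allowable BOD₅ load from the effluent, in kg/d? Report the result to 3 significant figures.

Mass balance at the limit: 85.70·2.500 + 16.00·Cₑ = 101.7·14 → Cₑ = 75.60 mg/L.
16.00 ML/d = 0.1852 m³/s. Load = 0.1852 m³/s × 75.60 g/m³ × 86 400 s/d = 1210 kg/d.

1210 kg/d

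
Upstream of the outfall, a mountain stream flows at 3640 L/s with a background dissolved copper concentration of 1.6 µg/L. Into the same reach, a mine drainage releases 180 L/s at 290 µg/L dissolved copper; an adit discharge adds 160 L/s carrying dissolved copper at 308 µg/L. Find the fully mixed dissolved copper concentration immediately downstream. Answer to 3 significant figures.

Mass balance: C = (3640·1.600 + 180.0·290.0 + 160.0·308.0) / 3980 = 107300/3980 = 26.96 µg/L.

27.0 µg/L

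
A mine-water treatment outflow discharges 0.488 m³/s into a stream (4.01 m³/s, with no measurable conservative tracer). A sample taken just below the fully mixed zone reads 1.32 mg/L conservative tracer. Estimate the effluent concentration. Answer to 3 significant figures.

12.2 mg/L

Mass balance: 4.010·0 + 0.4880·Cₑ = 4.498·1.320
→ Cₑ = (4.498·1.320 − 4.010·0) / 0.4880 = 12.17 mg/L.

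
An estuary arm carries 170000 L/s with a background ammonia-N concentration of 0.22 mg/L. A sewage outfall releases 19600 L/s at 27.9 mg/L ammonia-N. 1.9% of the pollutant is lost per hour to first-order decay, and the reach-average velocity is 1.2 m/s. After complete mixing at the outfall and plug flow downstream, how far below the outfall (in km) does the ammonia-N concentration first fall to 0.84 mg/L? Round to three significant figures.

Mixed concentration C = ΣQC/ΣQ = (170000·0.2200 + 19600·27.90) / 189600 = 584200/189600 = 3.081 mg/L.
1.9%/h lost → k = −ln(1 − 0.019) = 0.01918 h⁻¹.
Set 3.081·exp(−k·t) = 0.84 → t = ln(3.081/0.84)/k = 243900 s = 67.76 h.
Distance = v·t = 1.2·243900 = 292700 m = 292.7 km.

293 km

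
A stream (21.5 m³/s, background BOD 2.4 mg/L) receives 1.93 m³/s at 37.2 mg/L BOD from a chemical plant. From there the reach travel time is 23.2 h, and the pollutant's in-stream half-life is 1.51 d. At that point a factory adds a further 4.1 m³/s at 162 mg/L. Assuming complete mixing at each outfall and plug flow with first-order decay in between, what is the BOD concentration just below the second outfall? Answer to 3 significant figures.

After mixing, C = (21.50·2.400 + 1.930·37.20) / 23.43 = 123.4/23.43 = 5.267 mg/L; combined flow 23.43 m³/s.
Half-life 1.51 d → k = ln 2 / 1.51 = 0.4590 d⁻¹.
After decay, C = 5.267 × e^(−kt) = 5.267 × 0.6416 = 3.379 mg/L.
At the second outfall, C = (23.43·3.379 + 4.100·162.0) / (23.43 + 4.100) = 27.00 mg/L.

27.0 mg/L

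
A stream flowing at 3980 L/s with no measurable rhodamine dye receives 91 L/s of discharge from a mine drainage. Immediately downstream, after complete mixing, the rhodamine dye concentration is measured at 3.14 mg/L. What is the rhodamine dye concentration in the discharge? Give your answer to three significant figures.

140 mg/L

Mass balance: 3980·0 + 91.00·Cₑ = 4071·3.140
→ Cₑ = (4071·3.140 − 3980·0) / 91.00 = 140.5 mg/L.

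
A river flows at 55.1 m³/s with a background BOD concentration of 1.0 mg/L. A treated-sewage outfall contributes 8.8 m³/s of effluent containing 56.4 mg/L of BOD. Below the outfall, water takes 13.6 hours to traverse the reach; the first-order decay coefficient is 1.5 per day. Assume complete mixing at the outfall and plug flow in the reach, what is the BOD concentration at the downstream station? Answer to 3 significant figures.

Mass balance: C = (55.10·1.000 + 8.800·56.40) / 63.90 = 551.4/63.90 = 8.629 mg/L.
Applying C = C₀e^(−kt): 8.629 × 0.4274 = 3.688 mg/L.

3.69 mg/L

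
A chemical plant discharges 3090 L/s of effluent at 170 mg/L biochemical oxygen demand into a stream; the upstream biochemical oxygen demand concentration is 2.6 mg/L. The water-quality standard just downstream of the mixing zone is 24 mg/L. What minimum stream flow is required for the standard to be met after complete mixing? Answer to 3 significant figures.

21100 L/s

Set C_mix = 24: (Q·2.600 + 3090·170.0) / (Q + 3090) = 24
→ Q = 3090·(170.0 − 24)/(24 − 2.600) = 21080 L/s.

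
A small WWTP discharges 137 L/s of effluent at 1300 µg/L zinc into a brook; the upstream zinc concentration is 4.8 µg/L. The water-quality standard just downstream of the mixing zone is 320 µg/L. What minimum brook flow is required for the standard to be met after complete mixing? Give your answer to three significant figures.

Set C_mix = 320: (Q·4.800 + 137.0·1300) / (Q + 137.0) = 320
→ Q = 137.0·(1300 − 320)/(320 − 4.800) = 426.0 L/s.

426 L/s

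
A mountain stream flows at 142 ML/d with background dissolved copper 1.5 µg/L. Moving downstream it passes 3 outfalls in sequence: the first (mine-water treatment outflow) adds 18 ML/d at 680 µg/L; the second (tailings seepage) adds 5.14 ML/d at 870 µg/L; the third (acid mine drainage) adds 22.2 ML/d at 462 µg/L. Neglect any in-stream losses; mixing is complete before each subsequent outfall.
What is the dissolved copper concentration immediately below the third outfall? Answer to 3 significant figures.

145 µg/L

Below outfall 1: Q → 160.0 ML/d, C = (142.0·1.500 + 18.00·680.0)/160.0 = 77.83 µg/L.
Below outfall 2: Q → 165.1 ML/d, C = (160.0·77.83 + 5.140·870.0)/165.1 = 102.5 µg/L.
Below outfall 3: Q → 187.3 ML/d, C = (165.1·102.5 + 22.20·462.0)/187.3 = 145.1 µg/L.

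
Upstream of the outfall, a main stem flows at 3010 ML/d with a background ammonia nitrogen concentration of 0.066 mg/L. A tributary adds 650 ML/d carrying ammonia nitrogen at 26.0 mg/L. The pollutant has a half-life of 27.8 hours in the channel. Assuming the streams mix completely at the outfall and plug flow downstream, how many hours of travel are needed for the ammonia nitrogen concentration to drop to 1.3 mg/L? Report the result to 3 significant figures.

After mixing, C = (3010·0.06600 + 650.0·26.00) / 3660 = 17100/3660 = 4.672 mg/L.
Half-life 27.8 h → k = ln 2 / 27.8 = 0.02493 h⁻¹ = 0.5984 d⁻¹.
4.672·exp(−k·t) = 1.3 → t = ln(4.672/1.3)/k = 184700 s = 51.30 h.

51.3 h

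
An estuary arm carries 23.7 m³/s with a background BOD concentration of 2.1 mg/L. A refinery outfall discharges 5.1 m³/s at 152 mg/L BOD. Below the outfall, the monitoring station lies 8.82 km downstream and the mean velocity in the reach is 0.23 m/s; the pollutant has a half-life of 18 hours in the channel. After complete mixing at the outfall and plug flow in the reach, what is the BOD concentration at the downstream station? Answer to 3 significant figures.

19.0 mg/L

Flow-weighted average: C = (23.70·2.100 + 5.100·152.0) / 28.80 = 825.0/28.80 = 28.64 mg/L.
Travel time t = 8.82·1000 / 0.23 = 38350 s = 10.65 h.
Half-life 18 h → k = ln 2 / 18 = 0.03851 h⁻¹ = 0.9242 d⁻¹.
First-order decay: C = 28.64·exp(−k·t) = 28.64·0.6635 = 19.01 mg/L.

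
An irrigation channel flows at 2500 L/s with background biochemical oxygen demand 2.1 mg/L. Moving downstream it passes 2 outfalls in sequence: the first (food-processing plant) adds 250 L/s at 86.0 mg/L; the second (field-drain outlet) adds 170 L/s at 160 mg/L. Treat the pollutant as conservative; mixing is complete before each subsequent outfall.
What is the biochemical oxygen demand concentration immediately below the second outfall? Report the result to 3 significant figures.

After outfall 1: Q = 2500 + 250.0 = 2750 L/s; C = (2500·2.100 + 250.0·86.00)/2750 = 9.727 mg/L.
After outfall 2: Q = 2750 + 170.0 = 2920 L/s; C = (2750·9.727 + 170.0·160.0)/2920 = 18.48 mg/L.

18.5 mg/L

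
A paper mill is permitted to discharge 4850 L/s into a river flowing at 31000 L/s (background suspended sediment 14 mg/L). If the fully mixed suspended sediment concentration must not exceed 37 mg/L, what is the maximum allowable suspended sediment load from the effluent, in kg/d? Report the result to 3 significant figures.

Mass balance at the limit: 31000·14.00 + 4850·Cₑ = 35850·37 → Cₑ = 184.0 mg/L.
4850 L/s = 4.850 m³/s. Load = 4.850 m³/s × 184.0 g/m³ × 86 400 s/d = 77110 kg/d.

77100 kg/d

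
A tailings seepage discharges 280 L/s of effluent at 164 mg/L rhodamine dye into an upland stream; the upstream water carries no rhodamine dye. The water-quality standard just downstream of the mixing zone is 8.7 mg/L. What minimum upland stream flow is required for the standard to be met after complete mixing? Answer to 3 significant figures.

Set C_mix = 8.7: (Q·0 + 280.0·164.0) / (Q + 280.0) = 8.7
→ Q = 280.0·(164.0 − 8.7)/(8.7 − 0) = 4998 L/s.

5000 L/s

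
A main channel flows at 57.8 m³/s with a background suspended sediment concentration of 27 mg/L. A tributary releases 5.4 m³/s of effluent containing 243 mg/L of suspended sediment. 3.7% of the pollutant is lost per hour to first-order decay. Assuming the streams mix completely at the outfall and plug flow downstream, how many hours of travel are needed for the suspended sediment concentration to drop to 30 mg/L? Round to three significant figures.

11.0 h

After mixing, C = (57.80·27.00 + 5.400·243.0) / 63.20 = 2873/63.20 = 45.46 mg/L.
3.7%/h lost → k = −ln(1 − 0.037) = 0.03770 h⁻¹.
45.46·exp(−k·t) = 30 → t = ln(45.46/30)/k = 39680 s = 11.02 h.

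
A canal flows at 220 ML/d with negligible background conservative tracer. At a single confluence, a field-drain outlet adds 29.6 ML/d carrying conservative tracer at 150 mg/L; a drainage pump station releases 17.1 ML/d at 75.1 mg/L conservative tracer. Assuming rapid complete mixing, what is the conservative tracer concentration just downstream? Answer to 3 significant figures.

After mixing, C = (220.0·0 + 29.60·150.0 + 17.10·75.10) / 266.7 = 5724/266.7 = 21.46 mg/L.

21.5 mg/L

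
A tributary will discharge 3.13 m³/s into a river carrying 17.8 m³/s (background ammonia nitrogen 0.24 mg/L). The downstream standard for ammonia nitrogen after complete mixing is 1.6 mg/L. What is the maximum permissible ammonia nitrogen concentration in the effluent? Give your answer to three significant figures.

9.33 mg/L

At the limit, (Qr·Cr + Qe·Cₑ)/(Qr + Qe) = 1.6:
Cₑ = (20.93·1.6 − 17.80·0.2400) / 3.130 = 9.334 mg/L.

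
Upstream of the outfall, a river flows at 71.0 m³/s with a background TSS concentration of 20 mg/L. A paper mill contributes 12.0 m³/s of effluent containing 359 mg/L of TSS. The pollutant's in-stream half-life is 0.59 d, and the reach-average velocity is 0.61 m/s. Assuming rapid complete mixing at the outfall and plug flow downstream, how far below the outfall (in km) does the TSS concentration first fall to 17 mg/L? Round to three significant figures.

Mass balance: C = (71.00·20.00 + 12.00·359.0) / 83.00 = 5728/83.00 = 69.01 mg/L.
Half-life 0.59 d → k = ln 2 / 0.59 = 1.175 d⁻¹.
Set 69.01·exp(−k·t) = 17 → t = ln(69.01/17)/k = 103000 s = 28.62 h.
Distance = v·t = 0.61·103000 = 62850 m = 62.85 km.

62.9 km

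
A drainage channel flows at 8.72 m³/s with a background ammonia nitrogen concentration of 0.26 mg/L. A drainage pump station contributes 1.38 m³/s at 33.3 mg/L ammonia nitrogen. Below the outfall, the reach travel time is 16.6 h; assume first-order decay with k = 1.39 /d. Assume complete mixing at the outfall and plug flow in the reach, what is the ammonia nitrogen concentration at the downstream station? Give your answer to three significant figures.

Conservation of mass: C = (8.720·0.2600 + 1.380·33.30) / 10.10 = 48.22/10.10 = 4.774 mg/L.
Applying C = C₀e^(−kt): 4.774 × 0.3824 = 1.825 mg/L.

1.83 mg/L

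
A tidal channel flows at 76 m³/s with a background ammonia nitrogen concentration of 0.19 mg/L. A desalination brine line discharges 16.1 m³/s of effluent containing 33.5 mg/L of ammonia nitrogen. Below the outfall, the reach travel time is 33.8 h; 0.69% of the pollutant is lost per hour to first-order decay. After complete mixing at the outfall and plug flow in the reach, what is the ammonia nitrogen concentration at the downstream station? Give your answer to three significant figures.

Mixed concentration C = ΣQC/ΣQ = (76.00·0.1900 + 16.10·33.50) / 92.10 = 553.8/92.10 = 6.013 mg/L.
0.69%/h lost → k = −ln(1 − 0.0069) = 0.006924 h⁻¹.
First-order decay: C = 6.013·exp(−k·t) = 6.013·0.7913 = 4.758 mg/L.

4.76 mg/L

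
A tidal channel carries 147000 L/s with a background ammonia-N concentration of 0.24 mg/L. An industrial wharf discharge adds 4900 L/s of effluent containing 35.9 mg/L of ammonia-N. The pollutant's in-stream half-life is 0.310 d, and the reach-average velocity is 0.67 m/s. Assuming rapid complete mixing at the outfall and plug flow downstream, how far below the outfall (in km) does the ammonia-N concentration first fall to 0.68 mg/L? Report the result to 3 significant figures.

18.5 km

Conservation of mass: C = (147000·0.2400 + 4900·35.90) / 151900 = 211200/151900 = 1.390 mg/L.
Half-life 0.310 d → k = ln 2 / 0.310 = 2.236 d⁻¹.
Set 1.390·exp(−k·t) = 0.68 → t = ln(1.390/0.68)/k = 27640 s = 7.677 h.
Distance = v·t = 0.67·27640 = 18520 m = 18.52 km.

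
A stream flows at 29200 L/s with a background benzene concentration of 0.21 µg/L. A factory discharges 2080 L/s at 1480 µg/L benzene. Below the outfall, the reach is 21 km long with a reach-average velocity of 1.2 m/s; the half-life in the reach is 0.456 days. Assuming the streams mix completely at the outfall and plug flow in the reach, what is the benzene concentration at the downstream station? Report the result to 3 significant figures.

72.5 µg/L

Mass balance: C = (29200·0.2100 + 2080·1480) / 31280 = 3085000/31280 = 98.61 µg/L.
Travel time t = 21·1000 / 1.2 = 17500 s = 4.861 h.
Half-life 0.456 d → k = ln 2 / 0.456 = 1.520 d⁻¹.
After decay, C = 98.61 × e^(−kt) = 98.61 × 0.7350 = 72.48 µg/L.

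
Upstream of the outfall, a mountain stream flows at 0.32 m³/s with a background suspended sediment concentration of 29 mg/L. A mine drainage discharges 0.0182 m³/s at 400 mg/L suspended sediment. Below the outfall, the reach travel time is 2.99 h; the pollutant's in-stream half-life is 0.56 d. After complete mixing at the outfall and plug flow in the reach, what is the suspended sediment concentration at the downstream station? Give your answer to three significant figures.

42.0 mg/L

After mixing, C = (0.3200·29.00 + 0.01820·400.0) / 0.3382 = 16.56/0.3382 = 48.97 mg/L.
Half-life 0.56 d → k = ln 2 / 0.56 = 1.238 d⁻¹.
After decay, C = 48.97 × e^(−kt) = 48.97 × 0.8571 = 41.97 mg/L.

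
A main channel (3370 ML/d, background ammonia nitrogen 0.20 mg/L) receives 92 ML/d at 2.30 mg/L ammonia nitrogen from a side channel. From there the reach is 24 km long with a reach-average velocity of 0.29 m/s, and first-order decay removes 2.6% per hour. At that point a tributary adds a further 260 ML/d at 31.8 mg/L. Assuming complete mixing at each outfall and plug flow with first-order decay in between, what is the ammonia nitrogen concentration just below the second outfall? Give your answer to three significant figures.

Mixed concentration C = ΣQC/ΣQ = (3370·0.2000 + 92.00·2.300) / 3462 = 885.6/3462 = 0.2558 mg/L; combined flow 3462 ML/d.
Travel time t = 24·1000 / 0.29 = 82760 s = 22.99 h.
2.6%/h lost → k = −ln(1 − 0.026) = 0.02634 h⁻¹.
Applying C = C₀e^(−kt): 0.2558 × 0.5457 = 0.1396 mg/L.
At the second outfall, C = (3462·0.1396 + 260.0·31.80) / (3462 + 260.0) = 2.351 mg/L.

2.35 mg/L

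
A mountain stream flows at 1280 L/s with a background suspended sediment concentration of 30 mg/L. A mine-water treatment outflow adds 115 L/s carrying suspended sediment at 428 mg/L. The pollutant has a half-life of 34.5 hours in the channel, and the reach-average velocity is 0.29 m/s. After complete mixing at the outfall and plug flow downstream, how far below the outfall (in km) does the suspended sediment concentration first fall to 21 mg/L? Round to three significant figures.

Mass balance: C = (1280·30.00 + 115.0·428.0) / 1395 = 87620/1395 = 62.81 mg/L.
Half-life 34.5 h → k = ln 2 / 34.5 = 0.02009 h⁻¹ = 0.4822 d⁻¹.
Set 62.81·exp(−k·t) = 21 → t = ln(62.81/21)/k = 196300 s = 54.53 h.
Distance = v·t = 0.29·196300 = 56930 m = 56.93 km.

56.9 km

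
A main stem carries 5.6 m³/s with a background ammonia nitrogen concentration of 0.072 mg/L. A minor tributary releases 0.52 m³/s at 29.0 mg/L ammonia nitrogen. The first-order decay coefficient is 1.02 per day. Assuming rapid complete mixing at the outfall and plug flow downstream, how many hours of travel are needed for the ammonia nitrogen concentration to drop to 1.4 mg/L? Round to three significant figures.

After mixing, C = (5.600·0.07200 + 0.5200·29.00) / 6.120 = 15.48/6.120 = 2.530 mg/L.
2.530·exp(−k·t) = 1.4 → t = ln(2.530/1.4)/k = 50120 s = 13.92 h.

13.9 h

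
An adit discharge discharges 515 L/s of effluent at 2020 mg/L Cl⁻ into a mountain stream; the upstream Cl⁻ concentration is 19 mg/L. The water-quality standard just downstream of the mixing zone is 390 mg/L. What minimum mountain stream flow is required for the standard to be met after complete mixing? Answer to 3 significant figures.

Set C_mix = 390: (Q·19.00 + 515.0·2020) / (Q + 515.0) = 390
→ Q = 515.0·(2020 − 390)/(390 − 19.00) = 2263 L/s.

2260 L/s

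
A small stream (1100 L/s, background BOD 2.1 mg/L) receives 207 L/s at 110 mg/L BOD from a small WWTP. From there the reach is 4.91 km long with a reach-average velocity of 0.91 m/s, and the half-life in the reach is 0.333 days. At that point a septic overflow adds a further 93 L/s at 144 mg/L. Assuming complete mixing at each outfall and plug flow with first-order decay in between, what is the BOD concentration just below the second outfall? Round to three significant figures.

Conservation of mass: C = (1100·2.100 + 207.0·110.0) / 1307 = 25080/1307 = 19.19 mg/L; combined flow 1307 L/s.
Travel time t = 4.91·1000 / 0.91 = 5396 s = 1.499 h.
Half-life 0.333 d → k = ln 2 / 0.333 = 2.082 d⁻¹.
Decay over the reach: 19.19·exp(−kt) = 19.19·0.8781 = 16.85 mg/L.
Second outfall: C = (1307·16.85 + 93.00·144.0)/1400 = 25.30 mg/L.

25.3 mg/L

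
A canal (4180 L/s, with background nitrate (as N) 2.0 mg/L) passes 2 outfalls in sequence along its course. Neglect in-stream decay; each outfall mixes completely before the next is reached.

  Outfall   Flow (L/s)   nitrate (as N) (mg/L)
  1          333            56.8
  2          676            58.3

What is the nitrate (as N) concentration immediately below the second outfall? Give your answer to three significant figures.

Below outfall 1: Q → 4513 L/s, C = (4180·2.000 + 333.0·56.80)/4513 = 6.044 mg/L.
Below outfall 2: Q → 5189 L/s, C = (4513·6.044 + 676.0·58.30)/5189 = 12.85 mg/L.

12.9 mg/L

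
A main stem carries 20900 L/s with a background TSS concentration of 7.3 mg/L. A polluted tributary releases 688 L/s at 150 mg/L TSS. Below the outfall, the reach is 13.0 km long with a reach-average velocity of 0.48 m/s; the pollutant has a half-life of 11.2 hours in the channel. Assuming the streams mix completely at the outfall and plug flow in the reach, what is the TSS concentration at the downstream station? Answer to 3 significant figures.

Conservation of mass: C = (20900·7.300 + 688.0·150.0) / 21590 = 255800/21590 = 11.85 mg/L.
Travel time t = 13.0·1000 / 0.48 = 27080 s = 7.523 h.
Half-life 11.2 h → k = ln 2 / 11.2 = 0.06189 h⁻¹ = 1.485 d⁻¹.
First-order decay: C = 11.85·exp(−k·t) = 11.85·0.6278 = 7.438 mg/L.

7.44 mg/L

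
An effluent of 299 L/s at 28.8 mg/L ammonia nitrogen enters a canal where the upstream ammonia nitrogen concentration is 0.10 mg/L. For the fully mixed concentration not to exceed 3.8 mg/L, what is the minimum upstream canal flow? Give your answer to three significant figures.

Set C_mix = 3.8: (Q·0.1000 + 299.0·28.80) / (Q + 299.0) = 3.8
→ Q = 299.0·(28.80 − 3.8)/(3.8 − 0.1000) = 2020 L/s.

2020 L/s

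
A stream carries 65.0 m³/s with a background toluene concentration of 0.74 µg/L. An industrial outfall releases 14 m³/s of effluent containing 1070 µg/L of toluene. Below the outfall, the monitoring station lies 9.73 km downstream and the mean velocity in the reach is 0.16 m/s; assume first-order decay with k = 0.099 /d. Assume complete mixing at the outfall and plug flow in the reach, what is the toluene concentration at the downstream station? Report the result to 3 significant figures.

177 µg/L

After mixing, C = (65.00·0.7400 + 14.00·1070) / 79.00 = 15030/79.00 = 190.2 µg/L.
Travel time t = 9.73·1000 / 0.16 = 60810 s = 16.89 h.
First-order decay: C = 190.2·exp(−k·t) = 190.2·0.9327 = 177.4 µg/L.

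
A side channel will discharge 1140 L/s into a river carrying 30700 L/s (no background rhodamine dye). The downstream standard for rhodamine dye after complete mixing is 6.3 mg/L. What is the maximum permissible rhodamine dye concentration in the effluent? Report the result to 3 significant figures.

At the limit, (Qr·Cr + Qe·Cₑ)/(Qr + Qe) = 6.3:
Cₑ = (31840·6.3 − 30700·0) / 1140 = 176.0 mg/L.

176 mg/L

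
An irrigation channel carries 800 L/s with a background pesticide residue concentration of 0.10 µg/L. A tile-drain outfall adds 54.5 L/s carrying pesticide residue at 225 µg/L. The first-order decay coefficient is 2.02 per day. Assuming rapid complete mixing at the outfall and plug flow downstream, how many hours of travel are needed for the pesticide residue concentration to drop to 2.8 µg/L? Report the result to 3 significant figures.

Mass balance: C = (800.0·0.1000 + 54.50·225.0) / 854.5 = 12340/854.5 = 14.44 µg/L.
14.44·exp(−k·t) = 2.8 → t = ln(14.44/2.8)/k = 70180 s = 19.49 h.

19.5 h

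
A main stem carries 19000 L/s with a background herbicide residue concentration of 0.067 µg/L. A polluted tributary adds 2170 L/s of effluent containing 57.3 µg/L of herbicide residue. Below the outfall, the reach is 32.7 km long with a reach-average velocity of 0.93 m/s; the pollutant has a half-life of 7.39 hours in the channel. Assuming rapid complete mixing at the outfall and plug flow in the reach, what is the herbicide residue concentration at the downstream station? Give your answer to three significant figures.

2.37 µg/L

Conservation of mass: C = (19000·0.06700 + 2170·57.30) / 21170 = 125600/21170 = 5.934 µg/L.
Travel time t = 32.7·1000 / 0.93 = 35160 s = 9.767 h.
Half-life 7.39 h → k = ln 2 / 7.39 = 0.09380 h⁻¹ = 2.251 d⁻¹.
After decay, C = 5.934 × e^(−kt) = 5.934 × 0.4001 = 2.374 µg/L.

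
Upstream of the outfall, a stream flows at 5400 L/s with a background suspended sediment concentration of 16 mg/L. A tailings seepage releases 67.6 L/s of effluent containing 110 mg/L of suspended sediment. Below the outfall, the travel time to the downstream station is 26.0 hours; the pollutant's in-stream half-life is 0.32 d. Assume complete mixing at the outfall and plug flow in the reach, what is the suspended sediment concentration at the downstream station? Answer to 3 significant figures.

1.64 mg/L

Flow-weighted average: C = (5400·16.00 + 67.60·110.0) / 5468 = 93840/5468 = 17.16 mg/L.
Half-life 0.32 d → k = ln 2 / 0.32 = 2.166 d⁻¹.
Decay over the reach: 17.16·exp(−kt) = 17.16·0.09569 = 1.642 mg/L.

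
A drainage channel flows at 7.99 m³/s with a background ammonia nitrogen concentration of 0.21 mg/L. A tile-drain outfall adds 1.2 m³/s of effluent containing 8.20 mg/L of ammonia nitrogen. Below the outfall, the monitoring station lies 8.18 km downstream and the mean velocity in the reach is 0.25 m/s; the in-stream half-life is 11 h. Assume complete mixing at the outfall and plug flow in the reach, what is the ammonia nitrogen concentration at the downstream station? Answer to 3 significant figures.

Flow-weighted average: C = (7.990·0.2100 + 1.200·8.200) / 9.190 = 11.52/9.190 = 1.253 mg/L.
Travel time t = 8.18·1000 / 0.25 = 32720 s = 9.089 h.
Half-life 11 h → k = ln 2 / 11 = 0.06301 h⁻¹ = 1.512 d⁻¹.
After decay, C = 1.253 × e^(−kt) = 1.253 × 0.5640 = 0.7069 mg/L.

0.707 mg/L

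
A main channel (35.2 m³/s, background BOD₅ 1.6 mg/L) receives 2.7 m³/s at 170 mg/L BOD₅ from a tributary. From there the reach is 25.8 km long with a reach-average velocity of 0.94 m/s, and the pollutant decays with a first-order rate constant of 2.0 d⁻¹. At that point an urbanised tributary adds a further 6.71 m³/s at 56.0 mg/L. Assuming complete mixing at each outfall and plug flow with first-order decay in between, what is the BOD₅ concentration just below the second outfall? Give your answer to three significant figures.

14.5 mg/L

Flow-weighted average: C = (35.20·1.600 + 2.700·170.0) / 37.90 = 515.3/37.90 = 13.60 mg/L; combined flow 37.90 m³/s.
Travel time t = 25.8·1000 / 0.94 = 27450 s = 7.624 h.
Applying C = C₀e^(−kt): 13.60 × 0.5298 = 7.203 mg/L.
At the second outfall, C = (37.90·7.203 + 6.710·56.00) / (37.90 + 6.710) = 14.54 mg/L.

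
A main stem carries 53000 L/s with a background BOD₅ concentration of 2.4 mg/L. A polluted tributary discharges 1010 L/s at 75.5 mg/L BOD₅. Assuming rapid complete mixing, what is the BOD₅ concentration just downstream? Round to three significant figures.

3.77 mg/L

Conservation of mass: C = (53000·2.400 + 1010·75.50) / 54010 = 203500/54010 = 3.767 mg/L.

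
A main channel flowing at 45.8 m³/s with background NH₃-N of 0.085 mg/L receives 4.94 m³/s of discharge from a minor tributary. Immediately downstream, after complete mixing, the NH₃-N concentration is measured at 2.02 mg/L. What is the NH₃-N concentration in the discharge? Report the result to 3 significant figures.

Mass balance: 45.80·0.08500 + 4.940·Cₑ = 50.74·2.020
→ Cₑ = (50.74·2.020 − 45.80·0.08500) / 4.940 = 19.96 mg/L.

20.0 mg/L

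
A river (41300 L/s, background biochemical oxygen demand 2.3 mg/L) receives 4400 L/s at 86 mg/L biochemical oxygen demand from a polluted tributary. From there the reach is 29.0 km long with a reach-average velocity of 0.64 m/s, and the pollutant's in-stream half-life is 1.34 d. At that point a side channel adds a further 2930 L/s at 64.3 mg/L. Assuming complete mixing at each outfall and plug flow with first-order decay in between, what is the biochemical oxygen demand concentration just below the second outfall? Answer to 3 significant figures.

11.3 mg/L

Flow-weighted average: C = (41300·2.300 + 4400·86.00) / 45700 = 473400/45700 = 10.36 mg/L; combined flow 45700 L/s.
Travel time t = 29.0·1000 / 0.64 = 45310 s = 12.59 h.
Half-life 1.34 d → k = ln 2 / 1.34 = 0.5173 d⁻¹.
After decay, C = 10.36 × e^(−kt) = 10.36 × 0.7624 = 7.897 mg/L.
At the second outfall, C = (45700·7.897 + 2930·64.30) / (45700 + 2930) = 11.30 mg/L.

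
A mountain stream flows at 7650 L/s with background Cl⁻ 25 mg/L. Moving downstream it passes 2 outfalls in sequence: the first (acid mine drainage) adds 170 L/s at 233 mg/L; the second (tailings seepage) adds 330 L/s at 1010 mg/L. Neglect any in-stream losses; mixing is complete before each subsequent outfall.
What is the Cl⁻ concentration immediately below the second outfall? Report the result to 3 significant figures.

69.2 mg/L

Below outfall 1: Q → 7820 L/s, C = (7650·25.00 + 170.0·233.0)/7820 = 29.52 mg/L.
Below outfall 2: Q → 8150 L/s, C = (7820·29.52 + 330.0·1010)/8150 = 69.22 mg/L.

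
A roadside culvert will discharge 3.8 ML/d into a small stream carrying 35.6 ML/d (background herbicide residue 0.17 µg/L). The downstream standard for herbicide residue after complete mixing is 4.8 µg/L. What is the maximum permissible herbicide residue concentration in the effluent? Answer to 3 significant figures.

48.2 µg/L

At the limit, (Qr·Cr + Qe·Cₑ)/(Qr + Qe) = 4.8:
Cₑ = (39.40·4.8 − 35.60·0.1700) / 3.800 = 48.18 µg/L.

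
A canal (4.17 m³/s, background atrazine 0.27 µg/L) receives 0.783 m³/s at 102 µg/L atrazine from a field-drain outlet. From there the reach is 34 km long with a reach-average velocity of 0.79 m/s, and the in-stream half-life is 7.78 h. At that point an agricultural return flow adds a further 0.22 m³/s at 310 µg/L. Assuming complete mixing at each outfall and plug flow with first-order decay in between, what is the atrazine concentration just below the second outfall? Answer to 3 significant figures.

Mass balance: C = (4.170·0.2700 + 0.7830·102.0) / 4.953 = 80.99/4.953 = 16.35 µg/L; combined flow 4.953 m³/s.
Travel time t = 34·1000 / 0.79 = 43040 s = 11.95 h.
Half-life 7.78 h → k = ln 2 / 7.78 = 0.08909 h⁻¹ = 2.138 d⁻¹.
After decay, C = 16.35 × e^(−kt) = 16.35 × 0.3447 = 5.636 µg/L.
Second outfall: C = (4.953·5.636 + 0.2200·310.0)/5.173 = 18.58 µg/L.

18.6 µg/L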